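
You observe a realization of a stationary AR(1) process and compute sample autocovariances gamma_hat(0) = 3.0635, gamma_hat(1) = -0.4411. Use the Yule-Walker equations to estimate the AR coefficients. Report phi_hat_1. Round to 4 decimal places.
\hat\phi_{1} = -0.1440

The Yule-Walker equations for an AR(p) process read, in matrix form,
  Gamma_p phi = r_p,   with   (Gamma_p)_{ij} = gamma(|i - j|),
                       (r_p)_i = gamma(i),   i,j = 1..p.
Substitute the sample gammas (Toeplitz matrix and right-hand side of size 1):
  Gamma_p = [[3.0635]]
  r_p     = [-0.4411]
With p = 1 this is the single equation gamma(0) phi_1 = gamma(1):
  phi_hat_1 = gamma(1) / gamma(0) = -0.4411 / 3.0635 = -0.1440.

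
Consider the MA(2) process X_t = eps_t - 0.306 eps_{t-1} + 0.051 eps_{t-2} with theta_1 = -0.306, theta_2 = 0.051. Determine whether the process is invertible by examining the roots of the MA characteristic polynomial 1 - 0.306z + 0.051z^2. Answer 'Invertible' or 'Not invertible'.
\text{Invertible}

The MA(q) characteristic polynomial is P(z) = 1 - 0.306z + 0.051z^2.
Invertibility requires all roots to lie outside the unit circle, i.e. |z| > 1 for every root.
Set 1 + (-0.306) z + (0.051) z^2 = 0, i.e. a z^2 + b z + c = 0 with a = 0.051, b = -0.306, c = 1.
Discriminant D = b^2 - 4ac = (-0.306)^2 - 4*(0.051)*1 = 0.093636 - (0.204) = -0.110364.
D < 0, so the roots are the complex-conjugate pair z = (-b +/- i sqrt(-D)) / (2a) = 3 +/- 3.257i.
For a conjugate pair |z|^2 = z * conj(z) = (product of roots) = c/a = 1/(0.051) = 19.607843, so |z| = sqrt(19.607843) = 4.4281 for both roots.
Moduli of all roots: 4.4281, 4.4281.
All moduli strictly greater than 1? Yes.
Verdict: Invertible.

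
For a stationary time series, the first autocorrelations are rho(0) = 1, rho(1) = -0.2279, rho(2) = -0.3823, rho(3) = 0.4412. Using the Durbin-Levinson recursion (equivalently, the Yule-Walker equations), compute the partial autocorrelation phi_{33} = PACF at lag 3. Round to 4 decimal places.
\phi_{33} = 0.2800

The PACF at lag k is phi_{kk}, the last component of the solution
to the Yule-Walker system G_k phi = r_k where
  (G_k)_{ij} = rho(|i - j|), (r_k)_i = rho(i), i,j = 1..k.
Equivalently, Durbin-Levinson gives phi_{kk} iteratively:
  phi_{11} = rho(1)
  phi_{kk} = [rho(k) - sum_{j=1..k-1} phi_{k-1,j} rho(k-j)]
            / [1 - sum_{j=1..k-1} phi_{k-1,j} rho(j)],
  phi_{k,j} = phi_{k-1,j} - phi_{kk} phi_{k-1,k-j},  j = 1..k-1.
Step k = 1:
  phi_11 = rho(1) = -0.2279.
Step k = 2:
  phi_22 = [rho(2) - phi_11 rho(1)] / [1 - phi_11 rho(1)] = [-0.3823 - (-0.2279)(-0.2279)] / [1 - (-0.2279)(-0.2279)]
         = -0.43423841 / 0.94806159 = -0.458028.
  Update: phi_21 = phi_11 - phi_22 phi_11 = -0.2279 - (-0.458028)(-0.2279) = -0.332284.
Step k = 3:
  phi_33 = [rho(3) - phi_21 rho(2) - phi_22 rho(1)] / [1 - phi_21 rho(1) - phi_22 rho(2)]
    numerator   = 0.4412 - (-0.332284)(-0.3823) - (-0.458028)(-0.2279) = 0.20978314
    denominator = 1 - (-0.332284)(-0.2279) - (-0.458028)(-0.3823) = 0.7491684
  phi_33 = 0.20978314 / 0.7491684 = 0.28.
Therefore phi_{33} = 0.2800.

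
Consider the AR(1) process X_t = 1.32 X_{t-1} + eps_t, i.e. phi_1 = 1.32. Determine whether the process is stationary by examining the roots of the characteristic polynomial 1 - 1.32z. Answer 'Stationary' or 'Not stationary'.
\text{Not stationary}

The AR(p) characteristic polynomial is P(z) = 1 - 1.32z.
Stationarity requires all roots to lie outside the unit circle, i.e. |z| > 1 for every root.
This is linear in z: 1 + (-1.32) z = 0  =>  z = -1/(-1.32) = 0.757576,  |z| = 0.757576.
Moduli of all roots: 0.7576.
All moduli strictly greater than 1? No.
Verdict: Not stationary.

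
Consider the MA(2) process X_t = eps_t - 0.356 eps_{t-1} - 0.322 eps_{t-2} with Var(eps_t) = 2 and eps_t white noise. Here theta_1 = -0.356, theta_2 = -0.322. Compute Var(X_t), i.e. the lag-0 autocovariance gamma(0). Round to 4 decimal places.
\gamma(0) = 2.4608

For an MA(q) process X_t = eps_t + sum_i theta_i eps_{t-i} with
Var(eps_t) = sigma^2, the variance is
  gamma(0) = sigma^2 * (1 + sum_i theta_i^2).
  sum_i theta_i^2 = (-0.356)^2 + (-0.322)^2 = 0.126736 + 0.103684 = 0.23042.
  gamma(0) = 2 * (1 + 0.23042) = 2 * 1.23042 = 2.46084, which rounds to 2.4608.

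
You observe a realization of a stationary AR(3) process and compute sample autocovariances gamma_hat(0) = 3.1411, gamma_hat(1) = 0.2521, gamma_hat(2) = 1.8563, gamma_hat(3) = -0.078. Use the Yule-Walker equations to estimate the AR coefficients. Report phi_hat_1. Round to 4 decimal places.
\hat\phi_{1} = 0.1160

The Yule-Walker equations for an AR(p) process read, in matrix form,
  Gamma_p phi = r_p,   with   (Gamma_p)_{ij} = gamma(|i - j|),
                       (r_p)_i = gamma(i),   i,j = 1..p.
Substitute the sample gammas (Toeplitz matrix and right-hand side of size 3):
  Gamma_p = [[3.1411, 0.2521, 1.8563], [0.2521, 3.1411, 0.2521], [1.8563, 0.2521, 3.1411]]
  r_p     = [0.2521, 1.8563, -0.078]
Written out (R1..R3):
  (R1) 3.1411 phi_1 + 0.2521 phi_2 + 1.8563 phi_3 = 0.2521
  (R2) 0.2521 phi_1 + 3.1411 phi_2 + 0.2521 phi_3 = 1.8563
  (R3) 1.8563 phi_1 + 0.2521 phi_2 + 3.1411 phi_3 = -0.078
Gaussian elimination:
  R2 <- R2 - (0.2521/3.1411) R1 = R2 - (0.080259) R1:  3.120867 phi_2 + 0.103116 phi_3 = 1.836067
  R3 <- R3 - (1.8563/3.1411) R1 = R3 - (0.590971) R1:  0.103116 phi_2 + 2.04408 phi_3 = -0.226984
  R3 <- R3 - (0.103116/3.120867) R2 = R3 - (0.033041) R2:  2.040673 phi_3 = -0.287649
Back-substitution:
  phi_hat_3 = -0.287649 / 2.040673 = -0.140958
  phi_hat_2 = (1.836067 - (0.103116)(-0.140958)) / 3.120867 = 0.592977
  phi_hat_1 = (0.2521 - (0.2521)(0.592977) - (1.8563)(-0.140958)) / 3.1411 = 0.115969
So phi_hat = [0.1160, 0.5930, -0.1410].
Therefore phi_hat_1 = 0.1160.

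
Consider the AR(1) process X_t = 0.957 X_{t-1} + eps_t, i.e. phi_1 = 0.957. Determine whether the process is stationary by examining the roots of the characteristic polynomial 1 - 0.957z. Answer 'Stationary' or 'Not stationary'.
\text{Stationary}

The AR(p) characteristic polynomial is P(z) = 1 - 0.957z.
Stationarity requires all roots to lie outside the unit circle, i.e. |z| > 1 for every root.
This is linear in z: 1 + (-0.957) z = 0  =>  z = -1/(-0.957) = 1.044932,  |z| = 1.044932.
Moduli of all roots: 1.0449.
All moduli strictly greater than 1? Yes.
Verdict: Stationary.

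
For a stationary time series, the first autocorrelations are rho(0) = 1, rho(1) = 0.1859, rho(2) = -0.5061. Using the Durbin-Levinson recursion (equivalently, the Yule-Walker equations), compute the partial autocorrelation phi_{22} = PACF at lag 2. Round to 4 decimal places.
\phi_{22} = -0.5600

The PACF at lag k is phi_{kk}, the last component of the solution
to the Yule-Walker system G_k phi = r_k where
  (G_k)_{ij} = rho(|i - j|), (r_k)_i = rho(i), i,j = 1..k.
Equivalently, Durbin-Levinson gives phi_{kk} iteratively:
  phi_{11} = rho(1)
  phi_{kk} = [rho(k) - sum_{j=1..k-1} phi_{k-1,j} rho(k-j)]
            / [1 - sum_{j=1..k-1} phi_{k-1,j} rho(j)],
  phi_{k,j} = phi_{k-1,j} - phi_{kk} phi_{k-1,k-j},  j = 1..k-1.
Step k = 1:
  phi_11 = rho(1) = 0.1859.
Step k = 2:
  phi_22 = [rho(2) - phi_11 rho(1)] / [1 - phi_11 rho(1)] = [-0.5061 - (0.1859)(0.1859)] / [1 - (0.1859)(0.1859)]
         = -0.54065881 / 0.96544119 = -0.56.
Therefore phi_{22} = -0.5600.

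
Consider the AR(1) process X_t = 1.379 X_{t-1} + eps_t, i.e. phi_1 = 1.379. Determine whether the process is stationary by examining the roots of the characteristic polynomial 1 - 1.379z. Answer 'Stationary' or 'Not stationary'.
\text{Not stationary}

The AR(p) characteristic polynomial is P(z) = 1 - 1.379z.
Stationarity requires all roots to lie outside the unit circle, i.e. |z| > 1 for every root.
This is linear in z: 1 + (-1.379) z = 0  =>  z = -1/(-1.379) = 0.725163,  |z| = 0.725163.
Moduli of all roots: 0.7252.
All moduli strictly greater than 1? No.
Verdict: Not stationary.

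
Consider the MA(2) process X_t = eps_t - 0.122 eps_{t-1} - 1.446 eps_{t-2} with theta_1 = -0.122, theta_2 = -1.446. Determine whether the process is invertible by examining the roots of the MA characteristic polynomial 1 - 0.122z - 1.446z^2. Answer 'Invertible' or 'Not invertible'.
\text{Not invertible}

The MA(q) characteristic polynomial is P(z) = 1 - 0.122z - 1.446z^2.
Invertibility requires all roots to lie outside the unit circle, i.e. |z| > 1 for every root.
Set 1 + (-0.122) z + (-1.446) z^2 = 0, i.e. a z^2 + b z + c = 0 with a = -1.446, b = -0.122, c = 1.
Discriminant D = b^2 - 4ac = (-0.122)^2 - 4*(-1.446)*1 = 0.014884 - (-5.784) = 5.798884.
D >= 0, so the roots are real: z = (-b +/- sqrt(D)) / (2a) = (0.122 +/- 2.408087) / (-2.892).
  z_1 = (0.122 + 2.408087) / (-2.892) = -0.8749,   |z_1| = 0.8749.
  z_2 = (0.122 - 2.408087) / (-2.892) = 0.7905,   |z_2| = 0.7905.
Moduli of all roots: 0.8749, 0.7905.
All moduli strictly greater than 1? No.
Verdict: Not invertible.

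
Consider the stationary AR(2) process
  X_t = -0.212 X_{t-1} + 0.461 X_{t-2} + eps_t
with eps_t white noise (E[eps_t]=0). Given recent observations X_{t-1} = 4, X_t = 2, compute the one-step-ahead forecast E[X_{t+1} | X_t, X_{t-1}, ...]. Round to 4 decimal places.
E[X_{t+1} \mid \mathcal F_t] = 1.4200

For an AR(p) model X_t = c + sum_i phi_i X_{t-i} + eps_t, the
one-step-ahead conditional mean is
  E[X_{t+1} | X_t, ...] = c + sum_i phi_i X_{t+1-i}.
Substitute known values:
  E[X_{t+1} | ...] = (-0.212) * (2) + (0.461) * (4)
                   = 1.4200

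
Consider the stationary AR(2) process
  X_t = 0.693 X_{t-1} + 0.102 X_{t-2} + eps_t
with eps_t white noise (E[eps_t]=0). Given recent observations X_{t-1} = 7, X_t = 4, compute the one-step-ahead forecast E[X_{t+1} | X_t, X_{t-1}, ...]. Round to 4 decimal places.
E[X_{t+1} \mid \mathcal F_t] = 3.4860

For an AR(p) model X_t = c + sum_i phi_i X_{t-i} + eps_t, the
one-step-ahead conditional mean is
  E[X_{t+1} | X_t, ...] = c + sum_i phi_i X_{t+1-i}.
Substitute known values:
  E[X_{t+1} | ...] = (0.693) * (4) + (0.102) * (7)
                   = 3.4860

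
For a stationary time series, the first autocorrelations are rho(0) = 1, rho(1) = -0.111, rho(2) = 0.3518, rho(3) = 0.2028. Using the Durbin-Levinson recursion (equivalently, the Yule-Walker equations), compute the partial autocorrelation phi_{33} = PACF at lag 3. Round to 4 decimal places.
\phi_{33} = 0.3061

The PACF at lag k is phi_{kk}, the last component of the solution
to the Yule-Walker system G_k phi = r_k where
  (G_k)_{ij} = rho(|i - j|), (r_k)_i = rho(i), i,j = 1..k.
Equivalently, Durbin-Levinson gives phi_{kk} iteratively:
  phi_{11} = rho(1)
  phi_{kk} = [rho(k) - sum_{j=1..k-1} phi_{k-1,j} rho(k-j)]
            / [1 - sum_{j=1..k-1} phi_{k-1,j} rho(j)],
  phi_{k,j} = phi_{k-1,j} - phi_{kk} phi_{k-1,k-j},  j = 1..k-1.
Step k = 1:
  phi_11 = rho(1) = -0.111.
Step k = 2:
  phi_22 = [rho(2) - phi_11 rho(1)] / [1 - phi_11 rho(1)] = [0.3518 - (-0.111)(-0.111)] / [1 - (-0.111)(-0.111)]
         = 0.339479 / 0.987679 = 0.343714.
  Update: phi_21 = phi_11 - phi_22 phi_11 = -0.111 - (0.343714)(-0.111) = -0.072848.
Step k = 3:
  phi_33 = [rho(3) - phi_21 rho(2) - phi_22 rho(1)] / [1 - phi_21 rho(1) - phi_22 rho(2)]
    numerator   = 0.2028 - (-0.072848)(0.3518) - (0.343714)(-0.111) = 0.26658008
    denominator = 1 - (-0.072848)(-0.111) - (0.343714)(0.3518) = 0.87099535
  phi_33 = 0.26658008 / 0.87099535 = 0.3061.
Therefore phi_{33} = 0.3061.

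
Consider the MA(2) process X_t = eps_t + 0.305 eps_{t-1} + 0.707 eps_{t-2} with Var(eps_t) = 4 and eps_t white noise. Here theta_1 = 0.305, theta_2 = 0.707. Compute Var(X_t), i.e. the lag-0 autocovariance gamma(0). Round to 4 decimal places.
\gamma(0) = 6.3715

For an MA(q) process X_t = eps_t + sum_i theta_i eps_{t-i} with
Var(eps_t) = sigma^2, the variance is
  gamma(0) = sigma^2 * (1 + sum_i theta_i^2).
  sum_i theta_i^2 = (0.305)^2 + (0.707)^2 = 0.093025 + 0.499849 = 0.592874.
  gamma(0) = 4 * (1 + 0.592874) = 4 * 1.592874 = 6.371496, which rounds to 6.3715.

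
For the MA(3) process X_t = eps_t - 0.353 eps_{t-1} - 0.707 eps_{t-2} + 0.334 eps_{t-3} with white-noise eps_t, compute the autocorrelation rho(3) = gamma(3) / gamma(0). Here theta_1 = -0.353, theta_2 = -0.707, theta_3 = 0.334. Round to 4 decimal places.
\rho(3) = 0.1924

For an MA(q) process with theta_0 = 1, the autocovariance is
  gamma(k) = sigma^2 * sum_{i=0..q-k} theta_i * theta_{i+k},
and rho(k) = gamma(k) / gamma(0). Sigma^2 cancels.
  numerator   = (1)*(0.334) = 0.334.
  denominator = (1)^2 + (-0.353)^2 + (-0.707)^2 + (0.334)^2 = 1.736014.
  rho(3) = 0.334 / 1.736014 = 0.1924.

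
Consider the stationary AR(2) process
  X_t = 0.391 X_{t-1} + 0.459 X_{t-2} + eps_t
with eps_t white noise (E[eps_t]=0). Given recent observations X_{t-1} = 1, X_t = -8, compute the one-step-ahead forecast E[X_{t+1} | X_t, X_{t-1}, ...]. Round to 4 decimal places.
E[X_{t+1} \mid \mathcal F_t] = -2.6690

For an AR(p) model X_t = c + sum_i phi_i X_{t-i} + eps_t, the
one-step-ahead conditional mean is
  E[X_{t+1} | X_t, ...] = c + sum_i phi_i X_{t+1-i}.
Substitute known values:
  E[X_{t+1} | ...] = (0.391) * (-8) + (0.459) * (1)
                   = -2.6690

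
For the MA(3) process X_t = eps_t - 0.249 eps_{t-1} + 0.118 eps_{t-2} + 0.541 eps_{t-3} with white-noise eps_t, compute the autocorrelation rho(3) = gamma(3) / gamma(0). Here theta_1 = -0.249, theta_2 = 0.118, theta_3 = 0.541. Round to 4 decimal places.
\rho(3) = 0.3953

For an MA(q) process with theta_0 = 1, the autocovariance is
  gamma(k) = sigma^2 * sum_{i=0..q-k} theta_i * theta_{i+k},
and rho(k) = gamma(k) / gamma(0). Sigma^2 cancels.
  numerator   = (1)*(0.541) = 0.541.
  denominator = (1)^2 + (-0.249)^2 + (0.118)^2 + (0.541)^2 = 1.368606.
  rho(3) = 0.541 / 1.368606 = 0.3953.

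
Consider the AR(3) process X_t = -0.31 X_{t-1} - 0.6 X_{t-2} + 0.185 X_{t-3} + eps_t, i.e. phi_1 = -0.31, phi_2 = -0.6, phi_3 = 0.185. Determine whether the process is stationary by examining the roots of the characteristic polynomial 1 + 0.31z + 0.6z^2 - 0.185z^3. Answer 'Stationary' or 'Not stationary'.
\text{Stationary}

The AR(p) characteristic polynomial is P(z) = 1 + 0.31z + 0.6z^2 - 0.185z^3.
Stationarity requires all roots to lie outside the unit circle, i.e. |z| > 1 for every root.
Degree 3: look for a simple real root z0 first, then factor out (1 - z/z0) and solve the remaining quadratic.
Testing z0 = 4: P(4) = 1 + (0.31)(4) + (0.6)(4)^2 + (-0.185)(4)^3
  = 1 + (1.24) + (9.6) + (-11.84) = 0.  So z_0 = 4 is a root, |z_0| = 4.
Divide out the factor (1 - 0.25 z) = (1 - z/z0) (since 1/z0 = 0.25):
  P(z) = (1 - 0.25 z)(1 + (0.56) z + (0.74) z^2)
  [check: z-coef 0.56 - (0.25) = 0.31; z^2-coef 0.74 - (0.25)(0.56) = 0.6; z^3-coef -(0.25)(0.74) = -0.185.]
Remaining roots from the quadratic factor 1 + (0.56) z + (0.74) z^2:
  Set 1 + (0.56) z + (0.74) z^2 = 0, i.e. a z^2 + b z + c = 0 with a = 0.74, b = 0.56, c = 1.
  Discriminant D = b^2 - 4ac = (0.56)^2 - 4*(0.74)*1 = 0.3136 - (2.96) = -2.6464.
  D < 0, so the roots are the complex-conjugate pair z = (-b +/- i sqrt(-D)) / (2a) = -0.3784 +/- 1.0992i.
  For a conjugate pair |z|^2 = z * conj(z) = (product of roots) = c/a = 1/(0.74) = 1.351351, so |z| = sqrt(1.351351) = 1.1625 for both roots.
Moduli of all roots: 4.0000, 1.1625, 1.1625.
All moduli strictly greater than 1? Yes.
Verdict: Stationary.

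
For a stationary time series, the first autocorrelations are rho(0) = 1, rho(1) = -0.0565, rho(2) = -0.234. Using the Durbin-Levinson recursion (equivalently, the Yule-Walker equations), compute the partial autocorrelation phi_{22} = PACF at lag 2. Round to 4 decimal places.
\phi_{22} = -0.2380

The PACF at lag k is phi_{kk}, the last component of the solution
to the Yule-Walker system G_k phi = r_k where
  (G_k)_{ij} = rho(|i - j|), (r_k)_i = rho(i), i,j = 1..k.
Equivalently, Durbin-Levinson gives phi_{kk} iteratively:
  phi_{11} = rho(1)
  phi_{kk} = [rho(k) - sum_{j=1..k-1} phi_{k-1,j} rho(k-j)]
            / [1 - sum_{j=1..k-1} phi_{k-1,j} rho(j)],
  phi_{k,j} = phi_{k-1,j} - phi_{kk} phi_{k-1,k-j},  j = 1..k-1.
Step k = 1:
  phi_11 = rho(1) = -0.0565.
Step k = 2:
  phi_22 = [rho(2) - phi_11 rho(1)] / [1 - phi_11 rho(1)] = [-0.234 - (-0.0565)(-0.0565)] / [1 - (-0.0565)(-0.0565)]
         = -0.23719225 / 0.99680775 = -0.238.
Therefore phi_{22} = -0.2380.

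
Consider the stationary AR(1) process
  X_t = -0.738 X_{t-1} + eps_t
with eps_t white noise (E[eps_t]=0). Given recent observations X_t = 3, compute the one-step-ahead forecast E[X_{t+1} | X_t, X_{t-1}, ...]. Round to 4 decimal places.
E[X_{t+1} \mid \mathcal F_t] = -2.2140

For an AR(p) model X_t = c + sum_i phi_i X_{t-i} + eps_t, the
one-step-ahead conditional mean is
  E[X_{t+1} | X_t, ...] = c + sum_i phi_i X_{t+1-i}.
Substitute known values:
  E[X_{t+1} | ...] = (-0.738) * (3)
                   = -2.2140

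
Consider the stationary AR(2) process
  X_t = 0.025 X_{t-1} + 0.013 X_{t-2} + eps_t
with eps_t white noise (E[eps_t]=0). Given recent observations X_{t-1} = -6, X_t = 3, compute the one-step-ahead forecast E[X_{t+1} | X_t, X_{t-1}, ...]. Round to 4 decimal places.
E[X_{t+1} \mid \mathcal F_t] = -0.0030

For an AR(p) model X_t = c + sum_i phi_i X_{t-i} + eps_t, the
one-step-ahead conditional mean is
  E[X_{t+1} | X_t, ...] = c + sum_i phi_i X_{t+1-i}.
Substitute known values:
  E[X_{t+1} | ...] = (0.025) * (3) + (0.013) * (-6)
                   = -0.0030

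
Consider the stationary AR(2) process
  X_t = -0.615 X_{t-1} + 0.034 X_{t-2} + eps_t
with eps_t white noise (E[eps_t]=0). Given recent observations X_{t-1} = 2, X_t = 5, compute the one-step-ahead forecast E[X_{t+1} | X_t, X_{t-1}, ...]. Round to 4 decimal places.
E[X_{t+1} \mid \mathcal F_t] = -3.0070

For an AR(p) model X_t = c + sum_i phi_i X_{t-i} + eps_t, the
one-step-ahead conditional mean is
  E[X_{t+1} | X_t, ...] = c + sum_i phi_i X_{t+1-i}.
Substitute known values:
  E[X_{t+1} | ...] = (-0.615) * (5) + (0.034) * (2)
                   = -3.0070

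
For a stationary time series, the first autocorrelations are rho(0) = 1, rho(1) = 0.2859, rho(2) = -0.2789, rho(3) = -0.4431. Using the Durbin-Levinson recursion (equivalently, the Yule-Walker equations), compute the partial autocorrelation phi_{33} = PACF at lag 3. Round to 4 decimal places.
\phi_{33} = -0.2830

The PACF at lag k is phi_{kk}, the last component of the solution
to the Yule-Walker system G_k phi = r_k where
  (G_k)_{ij} = rho(|i - j|), (r_k)_i = rho(i), i,j = 1..k.
Equivalently, Durbin-Levinson gives phi_{kk} iteratively:
  phi_{11} = rho(1)
  phi_{kk} = [rho(k) - sum_{j=1..k-1} phi_{k-1,j} rho(k-j)]
            / [1 - sum_{j=1..k-1} phi_{k-1,j} rho(j)],
  phi_{k,j} = phi_{k-1,j} - phi_{kk} phi_{k-1,k-j},  j = 1..k-1.
Step k = 1:
  phi_11 = rho(1) = 0.2859.
Step k = 2:
  phi_22 = [rho(2) - phi_11 rho(1)] / [1 - phi_11 rho(1)] = [-0.2789 - (0.2859)(0.2859)] / [1 - (0.2859)(0.2859)]
         = -0.36063881 / 0.91826119 = -0.392741.
  Update: phi_21 = phi_11 - phi_22 phi_11 = 0.2859 - (-0.392741)(0.2859) = 0.398185.
Step k = 3:
  phi_33 = [rho(3) - phi_21 rho(2) - phi_22 rho(1)] / [1 - phi_21 rho(1) - phi_22 rho(2)]
    numerator   = -0.4431 - (0.398185)(-0.2789) - (-0.392741)(0.2859) = -0.21976165
    denominator = 1 - (0.398185)(0.2859) - (-0.392741)(-0.2789) = 0.77662355
  phi_33 = -0.21976165 / 0.77662355 = -0.283.
Therefore phi_{33} = -0.2830.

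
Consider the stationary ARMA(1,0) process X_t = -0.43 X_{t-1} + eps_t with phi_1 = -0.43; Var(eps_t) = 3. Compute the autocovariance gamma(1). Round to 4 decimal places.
\gamma(1) = -1.5826

Multiply the model equation by X_{t-k} and take expectations. With theta_0 = psi_0 = 1 and psi_j the MA(infinity) weights, this gives
  gamma(k) - sum_i phi_i gamma(k-i) = c_k,
  c_k = sigma^2 * sum_{j=k..q} theta_j psi_{j-k}   (c_k = 0 for k > q),
using gamma(-m) = gamma(m).
Pure AR (q = 0): c_0 = sigma^2 = 3, c_k = 0 for k >= 1.
Equations for k = 0 and k = 1 (AR order 1):
  gamma(0) = phi_1 gamma(1) + c_0
  gamma(1) = phi_1 gamma(0) + c_1
Substituting the second into the first: gamma(0) (1 - phi_1^2) = c_0 + phi_1 c_1, so
  gamma(0) = c_0 / (1 - phi_1^2) = 3 / (1 - (-0.43)^2) = 3 / 0.8151 = 3.68053.
  gamma(1) = phi_1 gamma(0) = (-0.43)(3.68053) = -1.582628.
Therefore gamma(1) = -1.5826 (to 4 decimal places).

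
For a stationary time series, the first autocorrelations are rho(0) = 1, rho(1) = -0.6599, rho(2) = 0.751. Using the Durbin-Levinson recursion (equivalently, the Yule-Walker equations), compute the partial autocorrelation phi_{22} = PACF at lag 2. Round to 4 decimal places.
\phi_{22} = 0.5589

The PACF at lag k is phi_{kk}, the last component of the solution
to the Yule-Walker system G_k phi = r_k where
  (G_k)_{ij} = rho(|i - j|), (r_k)_i = rho(i), i,j = 1..k.
Equivalently, Durbin-Levinson gives phi_{kk} iteratively:
  phi_{11} = rho(1)
  phi_{kk} = [rho(k) - sum_{j=1..k-1} phi_{k-1,j} rho(k-j)]
            / [1 - sum_{j=1..k-1} phi_{k-1,j} rho(j)],
  phi_{k,j} = phi_{k-1,j} - phi_{kk} phi_{k-1,k-j},  j = 1..k-1.
Step k = 1:
  phi_11 = rho(1) = -0.6599.
Step k = 2:
  phi_22 = [rho(2) - phi_11 rho(1)] / [1 - phi_11 rho(1)] = [0.751 - (-0.6599)(-0.6599)] / [1 - (-0.6599)(-0.6599)]
         = 0.31553199 / 0.56453199 = 0.5589.
Therefore phi_{22} = 0.5589.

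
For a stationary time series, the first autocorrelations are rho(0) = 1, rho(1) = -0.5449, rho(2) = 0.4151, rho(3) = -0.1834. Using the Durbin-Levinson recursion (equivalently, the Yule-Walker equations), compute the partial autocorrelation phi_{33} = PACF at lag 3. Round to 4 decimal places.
\phi_{33} = 0.1410

The PACF at lag k is phi_{kk}, the last component of the solution
to the Yule-Walker system G_k phi = r_k where
  (G_k)_{ij} = rho(|i - j|), (r_k)_i = rho(i), i,j = 1..k.
Equivalently, Durbin-Levinson gives phi_{kk} iteratively:
  phi_{11} = rho(1)
  phi_{kk} = [rho(k) - sum_{j=1..k-1} phi_{k-1,j} rho(k-j)]
            / [1 - sum_{j=1..k-1} phi_{k-1,j} rho(j)],
  phi_{k,j} = phi_{k-1,j} - phi_{kk} phi_{k-1,k-j},  j = 1..k-1.
Step k = 1:
  phi_11 = rho(1) = -0.5449.
Step k = 2:
  phi_22 = [rho(2) - phi_11 rho(1)] / [1 - phi_11 rho(1)] = [0.4151 - (-0.5449)(-0.5449)] / [1 - (-0.5449)(-0.5449)]
         = 0.11818399 / 0.70308399 = 0.168094.
  Update: phi_21 = phi_11 - phi_22 phi_11 = -0.5449 - (0.168094)(-0.5449) = -0.453306.
Step k = 3:
  phi_33 = [rho(3) - phi_21 rho(2) - phi_22 rho(1)] / [1 - phi_21 rho(1) - phi_22 rho(2)]
    numerator   = -0.1834 - (-0.453306)(0.4151) - (0.168094)(-0.5449) = 0.09636147
    denominator = 1 - (-0.453306)(-0.5449) - (0.168094)(0.4151) = 0.68321801
  phi_33 = 0.09636147 / 0.68321801 = 0.141.
Therefore phi_{33} = 0.1410.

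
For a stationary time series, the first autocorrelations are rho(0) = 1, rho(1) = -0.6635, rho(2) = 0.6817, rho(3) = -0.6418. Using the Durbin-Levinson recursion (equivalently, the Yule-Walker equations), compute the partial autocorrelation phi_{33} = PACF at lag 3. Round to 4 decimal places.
\phi_{33} = -0.2160

The PACF at lag k is phi_{kk}, the last component of the solution
to the Yule-Walker system G_k phi = r_k where
  (G_k)_{ij} = rho(|i - j|), (r_k)_i = rho(i), i,j = 1..k.
Equivalently, Durbin-Levinson gives phi_{kk} iteratively:
  phi_{11} = rho(1)
  phi_{kk} = [rho(k) - sum_{j=1..k-1} phi_{k-1,j} rho(k-j)]
            / [1 - sum_{j=1..k-1} phi_{k-1,j} rho(j)],
  phi_{k,j} = phi_{k-1,j} - phi_{kk} phi_{k-1,k-j},  j = 1..k-1.
Step k = 1:
  phi_11 = rho(1) = -0.6635.
Step k = 2:
  phi_22 = [rho(2) - phi_11 rho(1)] / [1 - phi_11 rho(1)] = [0.6817 - (-0.6635)(-0.6635)] / [1 - (-0.6635)(-0.6635)]
         = 0.24146775 / 0.55976775 = 0.431371.
  Update: phi_21 = phi_11 - phi_22 phi_11 = -0.6635 - (0.431371)(-0.6635) = -0.377285.
Step k = 3:
  phi_33 = [rho(3) - phi_21 rho(2) - phi_22 rho(1)] / [1 - phi_21 rho(1) - phi_22 rho(2)]
    numerator   = -0.6418 - (-0.377285)(0.6817) - (0.431371)(-0.6635) = -0.09838986
    denominator = 1 - (-0.377285)(-0.6635) - (0.431371)(0.6817) = 0.45560549
  phi_33 = -0.09838986 / 0.45560549 = -0.216.
Therefore phi_{33} = -0.2160.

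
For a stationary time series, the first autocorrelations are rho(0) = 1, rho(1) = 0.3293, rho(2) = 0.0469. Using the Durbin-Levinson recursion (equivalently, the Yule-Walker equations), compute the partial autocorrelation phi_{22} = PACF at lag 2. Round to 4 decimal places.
\phi_{22} = -0.0690

The PACF at lag k is phi_{kk}, the last component of the solution
to the Yule-Walker system G_k phi = r_k where
  (G_k)_{ij} = rho(|i - j|), (r_k)_i = rho(i), i,j = 1..k.
Equivalently, Durbin-Levinson gives phi_{kk} iteratively:
  phi_{11} = rho(1)
  phi_{kk} = [rho(k) - sum_{j=1..k-1} phi_{k-1,j} rho(k-j)]
            / [1 - sum_{j=1..k-1} phi_{k-1,j} rho(j)],
  phi_{k,j} = phi_{k-1,j} - phi_{kk} phi_{k-1,k-j},  j = 1..k-1.
Step k = 1:
  phi_11 = rho(1) = 0.3293.
Step k = 2:
  phi_22 = [rho(2) - phi_11 rho(1)] / [1 - phi_11 rho(1)] = [0.0469 - (0.3293)(0.3293)] / [1 - (0.3293)(0.3293)]
         = -0.06153849 / 0.89156151 = -0.069.
Therefore phi_{22} = -0.0690.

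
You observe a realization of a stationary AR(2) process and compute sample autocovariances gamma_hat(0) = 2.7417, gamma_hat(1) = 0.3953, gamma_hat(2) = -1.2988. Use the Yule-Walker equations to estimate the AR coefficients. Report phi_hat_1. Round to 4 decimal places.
\hat\phi_{1} = 0.2170

The Yule-Walker equations for an AR(p) process read, in matrix form,
  Gamma_p phi = r_p,   with   (Gamma_p)_{ij} = gamma(|i - j|),
                       (r_p)_i = gamma(i),   i,j = 1..p.
Substitute the sample gammas (Toeplitz matrix and right-hand side of size 2):
  Gamma_p = [[2.7417, 0.3953], [0.3953, 2.7417]]
  r_p     = [0.3953, -1.2988]
Written out:
  2.7417 phi_1 + 0.3953 phi_2 = 0.3953
  0.3953 phi_1 + 2.7417 phi_2 = -1.2988
Solve by Cramer's rule:
  det = gamma(0)^2 - gamma(1)^2 = (2.7417)^2 - (0.3953)^2 = 7.51691889 - 0.15626209 = 7.3606568
  phi_hat_1 = [gamma(1) gamma(0) - gamma(1) gamma(2)] / det = [(0.3953)(2.7417) - (0.3953)(-1.2988)] / 7.3606568 = 1.59720965 / 7.3606568 = 0.217
  phi_hat_2 = [gamma(0) gamma(2) - gamma(1)^2] / det = [(2.7417)(-1.2988) - (0.3953)^2] / 7.3606568 = -3.71718205 / 7.3606568 = -0.505
So phi_hat = [0.2170, -0.5050].
Therefore phi_hat_1 = 0.2170.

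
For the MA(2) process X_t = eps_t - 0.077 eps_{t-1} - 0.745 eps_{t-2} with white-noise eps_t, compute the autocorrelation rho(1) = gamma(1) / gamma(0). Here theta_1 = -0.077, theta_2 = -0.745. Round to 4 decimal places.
\rho(1) = -0.0126

For an MA(q) process with theta_0 = 1, the autocovariance is
  gamma(k) = sigma^2 * sum_{i=0..q-k} theta_i * theta_{i+k},
and rho(k) = gamma(k) / gamma(0). Sigma^2 cancels.
  numerator   = (1)*(-0.077) + (-0.077)*(-0.745) = -0.019635.
  denominator = (1)^2 + (-0.077)^2 + (-0.745)^2 = 1.560954.
  rho(1) = -0.019635 / 1.560954 = -0.0126.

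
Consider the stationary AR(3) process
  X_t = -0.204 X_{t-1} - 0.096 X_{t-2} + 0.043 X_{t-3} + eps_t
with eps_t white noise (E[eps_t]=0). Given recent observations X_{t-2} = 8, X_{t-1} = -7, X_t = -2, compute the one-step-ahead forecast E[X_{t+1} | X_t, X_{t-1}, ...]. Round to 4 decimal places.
E[X_{t+1} \mid \mathcal F_t] = 1.4240

For an AR(p) model X_t = c + sum_i phi_i X_{t-i} + eps_t, the
one-step-ahead conditional mean is
  E[X_{t+1} | X_t, ...] = c + sum_i phi_i X_{t+1-i}.
Substitute known values:
  E[X_{t+1} | ...] = (-0.204) * (-2) + (-0.096) * (-7) + (0.043) * (8)
                   = 1.4240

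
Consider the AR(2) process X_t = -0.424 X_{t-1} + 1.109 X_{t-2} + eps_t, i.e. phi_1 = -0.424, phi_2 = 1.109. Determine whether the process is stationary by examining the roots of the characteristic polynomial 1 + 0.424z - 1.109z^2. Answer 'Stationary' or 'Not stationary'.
\text{Not stationary}

The AR(p) characteristic polynomial is P(z) = 1 + 0.424z - 1.109z^2.
Stationarity requires all roots to lie outside the unit circle, i.e. |z| > 1 for every root.
Set 1 + (0.424) z + (-1.109) z^2 = 0, i.e. a z^2 + b z + c = 0 with a = -1.109, b = 0.424, c = 1.
Discriminant D = b^2 - 4ac = (0.424)^2 - 4*(-1.109)*1 = 0.179776 - (-4.436) = 4.615776.
D >= 0, so the roots are real: z = (-b +/- sqrt(D)) / (2a) = (-0.424 +/- 2.148436) / (-2.218).
  z_1 = (-0.424 + 2.148436) / (-2.218) = -0.7775,   |z_1| = 0.7775.
  z_2 = (-0.424 - 2.148436) / (-2.218) = 1.1598,   |z_2| = 1.1598.
Moduli of all roots: 0.7775, 1.1598.
All moduli strictly greater than 1? No.
Verdict: Not stationary.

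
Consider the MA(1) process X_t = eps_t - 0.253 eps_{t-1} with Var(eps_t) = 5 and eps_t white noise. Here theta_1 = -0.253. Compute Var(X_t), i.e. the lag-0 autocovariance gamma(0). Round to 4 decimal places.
\gamma(0) = 5.3200

For an MA(q) process X_t = eps_t + sum_i theta_i eps_{t-i} with
Var(eps_t) = sigma^2, the variance is
  gamma(0) = sigma^2 * (1 + sum_i theta_i^2).
  sum_i theta_i^2 = (-0.253)^2 = 0.064009.
  gamma(0) = 5 * (1 + 0.064009) = 5 * 1.064009 = 5.320045, which rounds to 5.3200.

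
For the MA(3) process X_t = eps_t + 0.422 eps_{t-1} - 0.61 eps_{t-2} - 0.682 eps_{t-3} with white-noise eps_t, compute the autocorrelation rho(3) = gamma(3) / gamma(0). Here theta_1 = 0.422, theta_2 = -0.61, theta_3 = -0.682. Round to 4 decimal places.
\rho(3) = -0.3384

For an MA(q) process with theta_0 = 1, the autocovariance is
  gamma(k) = sigma^2 * sum_{i=0..q-k} theta_i * theta_{i+k},
and rho(k) = gamma(k) / gamma(0). Sigma^2 cancels.
  numerator   = (1)*(-0.682) = -0.682.
  denominator = (1)^2 + (0.422)^2 + (-0.61)^2 + (-0.682)^2 = 2.015308.
  rho(3) = -0.682 / 2.015308 = -0.3384.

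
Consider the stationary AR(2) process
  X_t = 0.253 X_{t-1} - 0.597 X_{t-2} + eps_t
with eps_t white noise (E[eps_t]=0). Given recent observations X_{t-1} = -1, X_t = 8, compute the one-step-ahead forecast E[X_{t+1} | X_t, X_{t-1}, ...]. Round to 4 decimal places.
E[X_{t+1} \mid \mathcal F_t] = 2.6210

For an AR(p) model X_t = c + sum_i phi_i X_{t-i} + eps_t, the
one-step-ahead conditional mean is
  E[X_{t+1} | X_t, ...] = c + sum_i phi_i X_{t+1-i}.
Substitute known values:
  E[X_{t+1} | ...] = (0.253) * (8) + (-0.597) * (-1)
                   = 2.6210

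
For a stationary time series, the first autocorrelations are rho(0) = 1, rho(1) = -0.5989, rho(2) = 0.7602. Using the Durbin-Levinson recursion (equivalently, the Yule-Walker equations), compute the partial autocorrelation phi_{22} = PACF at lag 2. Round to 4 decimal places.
\phi_{22} = 0.6261

The PACF at lag k is phi_{kk}, the last component of the solution
to the Yule-Walker system G_k phi = r_k where
  (G_k)_{ij} = rho(|i - j|), (r_k)_i = rho(i), i,j = 1..k.
Equivalently, Durbin-Levinson gives phi_{kk} iteratively:
  phi_{11} = rho(1)
  phi_{kk} = [rho(k) - sum_{j=1..k-1} phi_{k-1,j} rho(k-j)]
            / [1 - sum_{j=1..k-1} phi_{k-1,j} rho(j)],
  phi_{k,j} = phi_{k-1,j} - phi_{kk} phi_{k-1,k-j},  j = 1..k-1.
Step k = 1:
  phi_11 = rho(1) = -0.5989.
Step k = 2:
  phi_22 = [rho(2) - phi_11 rho(1)] / [1 - phi_11 rho(1)] = [0.7602 - (-0.5989)(-0.5989)] / [1 - (-0.5989)(-0.5989)]
         = 0.40151879 / 0.64131879 = 0.6261.
Therefore phi_{22} = 0.6261.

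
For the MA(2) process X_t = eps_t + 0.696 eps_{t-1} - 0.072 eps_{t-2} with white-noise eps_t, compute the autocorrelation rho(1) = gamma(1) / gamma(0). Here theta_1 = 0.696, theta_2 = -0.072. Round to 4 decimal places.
\rho(1) = 0.4336

For an MA(q) process with theta_0 = 1, the autocovariance is
  gamma(k) = sigma^2 * sum_{i=0..q-k} theta_i * theta_{i+k},
and rho(k) = gamma(k) / gamma(0). Sigma^2 cancels.
  numerator   = (1)*(0.696) + (0.696)*(-0.072) = 0.645888.
  denominator = (1)^2 + (0.696)^2 + (-0.072)^2 = 1.4896.
  rho(1) = 0.645888 / 1.4896 = 0.4336.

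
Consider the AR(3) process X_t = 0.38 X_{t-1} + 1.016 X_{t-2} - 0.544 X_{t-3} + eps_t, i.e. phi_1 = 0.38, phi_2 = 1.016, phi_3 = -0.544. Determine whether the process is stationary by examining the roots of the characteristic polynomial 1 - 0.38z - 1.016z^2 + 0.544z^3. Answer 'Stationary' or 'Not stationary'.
\text{Not stationary}

The AR(p) characteristic polynomial is P(z) = 1 - 0.38z - 1.016z^2 + 0.544z^3.
Stationarity requires all roots to lie outside the unit circle, i.e. |z| > 1 for every root.
Degree 3: look for a simple real root z0 first, then factor out (1 - z/z0) and solve the remaining quadratic.
Testing z0 = 1.25: P(1.25) = 1 + (-0.38)(1.25) + (-1.016)(1.25)^2 + (0.544)(1.25)^3
  = 1 + (-0.475) + (-1.5875) + (1.0625) = 0.  So z_0 = 1.25 is a root, |z_0| = 1.25.
Divide out the factor (1 - 0.8 z) = (1 - z/z0) (since 1/z0 = 0.8):
  P(z) = (1 - 0.8 z)(1 + (0.42) z + (-0.68) z^2)
  [check: z-coef 0.42 - (0.8) = -0.38; z^2-coef -0.68 - (0.8)(0.42) = -1.016; z^3-coef -(0.8)(-0.68) = 0.544.]
Remaining roots from the quadratic factor 1 + (0.42) z + (-0.68) z^2:
  Set 1 + (0.42) z + (-0.68) z^2 = 0, i.e. a z^2 + b z + c = 0 with a = -0.68, b = 0.42, c = 1.
  Discriminant D = b^2 - 4ac = (0.42)^2 - 4*(-0.68)*1 = 0.1764 - (-2.72) = 2.8964.
  D >= 0, so the roots are real: z = (-b +/- sqrt(D)) / (2a) = (-0.42 +/- 1.701881) / (-1.36).
    z_1 = (-0.42 + 1.701881) / (-1.36) = -0.9426,   |z_1| = 0.9426.
    z_2 = (-0.42 - 1.701881) / (-1.36) = 1.5602,   |z_2| = 1.5602.
Moduli of all roots: 1.2500, 0.9426, 1.5602.
All moduli strictly greater than 1? No.
Verdict: Not stationary.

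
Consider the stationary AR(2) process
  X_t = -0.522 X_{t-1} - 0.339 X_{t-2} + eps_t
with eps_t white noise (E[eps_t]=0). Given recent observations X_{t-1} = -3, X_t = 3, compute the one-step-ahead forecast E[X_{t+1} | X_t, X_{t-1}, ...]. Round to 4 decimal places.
E[X_{t+1} \mid \mathcal F_t] = -0.5490

For an AR(p) model X_t = c + sum_i phi_i X_{t-i} + eps_t, the
one-step-ahead conditional mean is
  E[X_{t+1} | X_t, ...] = c + sum_i phi_i X_{t+1-i}.
Substitute known values:
  E[X_{t+1} | ...] = (-0.522) * (3) + (-0.339) * (-3)
                   = -0.5490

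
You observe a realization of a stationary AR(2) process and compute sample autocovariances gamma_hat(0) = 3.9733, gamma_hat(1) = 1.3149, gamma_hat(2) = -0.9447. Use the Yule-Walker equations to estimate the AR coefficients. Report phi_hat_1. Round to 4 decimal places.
\hat\phi_{1} = 0.4600

The Yule-Walker equations for an AR(p) process read, in matrix form,
  Gamma_p phi = r_p,   with   (Gamma_p)_{ij} = gamma(|i - j|),
                       (r_p)_i = gamma(i),   i,j = 1..p.
Substitute the sample gammas (Toeplitz matrix and right-hand side of size 2):
  Gamma_p = [[3.9733, 1.3149], [1.3149, 3.9733]]
  r_p     = [1.3149, -0.9447]
Written out:
  3.9733 phi_1 + 1.3149 phi_2 = 1.3149
  1.3149 phi_1 + 3.9733 phi_2 = -0.9447
Solve by Cramer's rule:
  det = gamma(0)^2 - gamma(1)^2 = (3.9733)^2 - (1.3149)^2 = 15.78711289 - 1.72896201 = 14.05815088
  phi_hat_1 = [gamma(1) gamma(0) - gamma(1) gamma(2)] / det = [(1.3149)(3.9733) - (1.3149)(-0.9447)] / 14.05815088 = 6.4666782 / 14.05815088 = 0.46
  phi_hat_2 = [gamma(0) gamma(2) - gamma(1)^2] / det = [(3.9733)(-0.9447) - (1.3149)^2] / 14.05815088 = -5.48253852 / 14.05815088 = -0.39
So phi_hat = [0.4600, -0.3900].
Therefore phi_hat_1 = 0.4600.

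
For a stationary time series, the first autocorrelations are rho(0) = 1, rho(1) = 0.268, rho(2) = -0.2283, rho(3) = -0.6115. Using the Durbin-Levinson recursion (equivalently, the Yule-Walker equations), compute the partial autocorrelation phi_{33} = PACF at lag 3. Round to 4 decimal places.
\phi_{33} = -0.5341

The PACF at lag k is phi_{kk}, the last component of the solution
to the Yule-Walker system G_k phi = r_k where
  (G_k)_{ij} = rho(|i - j|), (r_k)_i = rho(i), i,j = 1..k.
Equivalently, Durbin-Levinson gives phi_{kk} iteratively:
  phi_{11} = rho(1)
  phi_{kk} = [rho(k) - sum_{j=1..k-1} phi_{k-1,j} rho(k-j)]
            / [1 - sum_{j=1..k-1} phi_{k-1,j} rho(j)],
  phi_{k,j} = phi_{k-1,j} - phi_{kk} phi_{k-1,k-j},  j = 1..k-1.
Step k = 1:
  phi_11 = rho(1) = 0.268.
Step k = 2:
  phi_22 = [rho(2) - phi_11 rho(1)] / [1 - phi_11 rho(1)] = [-0.2283 - (0.268)(0.268)] / [1 - (0.268)(0.268)]
         = -0.300124 / 0.928176 = -0.323348.
  Update: phi_21 = phi_11 - phi_22 phi_11 = 0.268 - (-0.323348)(0.268) = 0.354657.
Step k = 3:
  phi_33 = [rho(3) - phi_21 rho(2) - phi_22 rho(1)] / [1 - phi_21 rho(1) - phi_22 rho(2)]
    numerator   = -0.6115 - (0.354657)(-0.2283) - (-0.323348)(0.268) = -0.44387443
    denominator = 1 - (0.354657)(0.268) - (-0.323348)(-0.2283) = 0.83113146
  phi_33 = -0.44387443 / 0.83113146 = -0.5341.
Therefore phi_{33} = -0.5341.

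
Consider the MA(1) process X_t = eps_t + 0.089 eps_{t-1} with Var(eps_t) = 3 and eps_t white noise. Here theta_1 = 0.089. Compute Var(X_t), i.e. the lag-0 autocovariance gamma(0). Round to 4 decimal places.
\gamma(0) = 3.0238

For an MA(q) process X_t = eps_t + sum_i theta_i eps_{t-i} with
Var(eps_t) = sigma^2, the variance is
  gamma(0) = sigma^2 * (1 + sum_i theta_i^2).
  sum_i theta_i^2 = (0.089)^2 = 0.007921.
  gamma(0) = 3 * (1 + 0.007921) = 3 * 1.007921 = 3.023763, which rounds to 3.0238.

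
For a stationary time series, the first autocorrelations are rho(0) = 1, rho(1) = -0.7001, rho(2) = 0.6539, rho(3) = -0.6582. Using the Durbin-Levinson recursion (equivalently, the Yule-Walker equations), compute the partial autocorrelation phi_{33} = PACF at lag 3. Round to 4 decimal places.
\phi_{33} = -0.2681

The PACF at lag k is phi_{kk}, the last component of the solution
to the Yule-Walker system G_k phi = r_k where
  (G_k)_{ij} = rho(|i - j|), (r_k)_i = rho(i), i,j = 1..k.
Equivalently, Durbin-Levinson gives phi_{kk} iteratively:
  phi_{11} = rho(1)
  phi_{kk} = [rho(k) - sum_{j=1..k-1} phi_{k-1,j} rho(k-j)]
            / [1 - sum_{j=1..k-1} phi_{k-1,j} rho(j)],
  phi_{k,j} = phi_{k-1,j} - phi_{kk} phi_{k-1,k-j},  j = 1..k-1.
Step k = 1:
  phi_11 = rho(1) = -0.7001.
Step k = 2:
  phi_22 = [rho(2) - phi_11 rho(1)] / [1 - phi_11 rho(1)] = [0.6539 - (-0.7001)(-0.7001)] / [1 - (-0.7001)(-0.7001)]
         = 0.16375999 / 0.50985999 = 0.321186.
  Update: phi_21 = phi_11 - phi_22 phi_11 = -0.7001 - (0.321186)(-0.7001) = -0.475238.
Step k = 3:
  phi_33 = [rho(3) - phi_21 rho(2) - phi_22 rho(1)] / [1 - phi_21 rho(1) - phi_22 rho(2)]
    numerator   = -0.6582 - (-0.475238)(0.6539) - (0.321186)(-0.7001) = -0.12257971
    denominator = 1 - (-0.475238)(-0.7001) - (0.321186)(0.6539) = 0.45726254
  phi_33 = -0.12257971 / 0.45726254 = -0.2681.
Therefore phi_{33} = -0.2681.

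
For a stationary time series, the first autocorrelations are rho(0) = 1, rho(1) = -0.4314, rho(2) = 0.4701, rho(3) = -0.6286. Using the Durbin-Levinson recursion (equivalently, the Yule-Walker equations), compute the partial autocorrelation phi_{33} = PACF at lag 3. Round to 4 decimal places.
\phi_{33} = -0.4841

The PACF at lag k is phi_{kk}, the last component of the solution
to the Yule-Walker system G_k phi = r_k where
  (G_k)_{ij} = rho(|i - j|), (r_k)_i = rho(i), i,j = 1..k.
Equivalently, Durbin-Levinson gives phi_{kk} iteratively:
  phi_{11} = rho(1)
  phi_{kk} = [rho(k) - sum_{j=1..k-1} phi_{k-1,j} rho(k-j)]
            / [1 - sum_{j=1..k-1} phi_{k-1,j} rho(j)],
  phi_{k,j} = phi_{k-1,j} - phi_{kk} phi_{k-1,k-j},  j = 1..k-1.
Step k = 1:
  phi_11 = rho(1) = -0.4314.
Step k = 2:
  phi_22 = [rho(2) - phi_11 rho(1)] / [1 - phi_11 rho(1)] = [0.4701 - (-0.4314)(-0.4314)] / [1 - (-0.4314)(-0.4314)]
         = 0.28399404 / 0.81389404 = 0.348932.
  Update: phi_21 = phi_11 - phi_22 phi_11 = -0.4314 - (0.348932)(-0.4314) = -0.280871.
Step k = 3:
  phi_33 = [rho(3) - phi_21 rho(2) - phi_22 rho(1)] / [1 - phi_21 rho(1) - phi_22 rho(2)]
    numerator   = -0.6286 - (-0.280871)(0.4701) - (0.348932)(-0.4314) = -0.3460333
    denominator = 1 - (-0.280871)(-0.4314) - (0.348932)(0.4701) = 0.7147993
  phi_33 = -0.3460333 / 0.7147993 = -0.4841.
Therefore phi_{33} = -0.4841.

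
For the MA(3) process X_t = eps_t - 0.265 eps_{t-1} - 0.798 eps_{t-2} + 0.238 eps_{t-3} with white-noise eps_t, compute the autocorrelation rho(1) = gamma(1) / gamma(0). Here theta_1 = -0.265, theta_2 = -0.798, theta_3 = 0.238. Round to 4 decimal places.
\rho(1) = -0.1380

For an MA(q) process with theta_0 = 1, the autocovariance is
  gamma(k) = sigma^2 * sum_{i=0..q-k} theta_i * theta_{i+k},
and rho(k) = gamma(k) / gamma(0). Sigma^2 cancels.
  numerator   = (1)*(-0.265) + (-0.265)*(-0.798) + (-0.798)*(0.238) = -0.243454.
  denominator = (1)^2 + (-0.265)^2 + (-0.798)^2 + (0.238)^2 = 1.763673.
  rho(1) = -0.243454 / 1.763673 = -0.1380.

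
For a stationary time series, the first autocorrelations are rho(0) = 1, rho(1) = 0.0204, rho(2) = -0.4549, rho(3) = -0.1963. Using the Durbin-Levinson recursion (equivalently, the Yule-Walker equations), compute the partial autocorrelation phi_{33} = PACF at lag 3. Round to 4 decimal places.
\phi_{33} = -0.2190

The PACF at lag k is phi_{kk}, the last component of the solution
to the Yule-Walker system G_k phi = r_k where
  (G_k)_{ij} = rho(|i - j|), (r_k)_i = rho(i), i,j = 1..k.
Equivalently, Durbin-Levinson gives phi_{kk} iteratively:
  phi_{11} = rho(1)
  phi_{kk} = [rho(k) - sum_{j=1..k-1} phi_{k-1,j} rho(k-j)]
            / [1 - sum_{j=1..k-1} phi_{k-1,j} rho(j)],
  phi_{k,j} = phi_{k-1,j} - phi_{kk} phi_{k-1,k-j},  j = 1..k-1.
Step k = 1:
  phi_11 = rho(1) = 0.0204.
Step k = 2:
  phi_22 = [rho(2) - phi_11 rho(1)] / [1 - phi_11 rho(1)] = [-0.4549 - (0.0204)(0.0204)] / [1 - (0.0204)(0.0204)]
         = -0.45531616 / 0.99958384 = -0.455506.
  Update: phi_21 = phi_11 - phi_22 phi_11 = 0.0204 - (-0.455506)(0.0204) = 0.029692.
Step k = 3:
  phi_33 = [rho(3) - phi_21 rho(2) - phi_22 rho(1)] / [1 - phi_21 rho(1) - phi_22 rho(2)]
    numerator   = -0.1963 - (0.029692)(-0.4549) - (-0.455506)(0.0204) = -0.17350065
    denominator = 1 - (0.029692)(0.0204) - (-0.455506)(-0.4549) = 0.79218472
  phi_33 = -0.17350065 / 0.79218472 = -0.219.
Therefore phi_{33} = -0.2190.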